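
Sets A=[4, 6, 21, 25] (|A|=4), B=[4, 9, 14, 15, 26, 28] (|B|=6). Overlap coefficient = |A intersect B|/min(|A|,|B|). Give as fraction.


A intersect B = [4]
|A intersect B| = 1
min(|A|, |B|) = min(4, 6) = 4
Overlap = 1 / 4 = 1/4

1/4


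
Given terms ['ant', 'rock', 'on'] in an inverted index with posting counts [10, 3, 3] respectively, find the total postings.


Summing posting list sizes:
'ant': 10 postings
'rock': 3 postings
'on': 3 postings
Total = 10 + 3 + 3 = 16

16


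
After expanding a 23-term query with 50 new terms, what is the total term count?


Original terms: 23
Expansion terms: 50
Total = 23 + 50 = 73

73


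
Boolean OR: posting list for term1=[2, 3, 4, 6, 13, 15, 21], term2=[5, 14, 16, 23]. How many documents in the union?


Boolean OR: find union of posting lists
term1 docs: [2, 3, 4, 6, 13, 15, 21]
term2 docs: [5, 14, 16, 23]
Union: [2, 3, 4, 5, 6, 13, 14, 15, 16, 21, 23]
|union| = 11

11


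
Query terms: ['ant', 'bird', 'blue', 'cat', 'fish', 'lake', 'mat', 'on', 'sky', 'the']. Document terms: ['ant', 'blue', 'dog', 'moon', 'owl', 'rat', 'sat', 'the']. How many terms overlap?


Query terms: ['ant', 'bird', 'blue', 'cat', 'fish', 'lake', 'mat', 'on', 'sky', 'the']
Document terms: ['ant', 'blue', 'dog', 'moon', 'owl', 'rat', 'sat', 'the']
Common terms: ['ant', 'blue', 'the']
Overlap count = 3

3


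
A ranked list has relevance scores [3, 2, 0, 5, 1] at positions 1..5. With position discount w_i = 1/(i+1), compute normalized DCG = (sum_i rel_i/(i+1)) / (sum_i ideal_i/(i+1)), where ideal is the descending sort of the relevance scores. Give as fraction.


Position discount weights w_i = 1/(i+1) for i=1..5:
Weights = [1/2, 1/3, 1/4, 1/5, 1/6]
Actual relevance: [3, 2, 0, 5, 1]
DCG = 3/2 + 2/3 + 0/4 + 5/5 + 1/6 = 10/3
Ideal relevance (sorted desc): [5, 3, 2, 1, 0]
Ideal DCG = 5/2 + 3/3 + 2/4 + 1/5 + 0/6 = 21/5
nDCG = DCG / ideal_DCG = 10/3 / 21/5 = 50/63

50/63


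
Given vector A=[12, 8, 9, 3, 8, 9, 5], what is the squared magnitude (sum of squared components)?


|A|^2 = sum of squared components
A[0]^2 = 12^2 = 144
A[1]^2 = 8^2 = 64
A[2]^2 = 9^2 = 81
A[3]^2 = 3^2 = 9
A[4]^2 = 8^2 = 64
A[5]^2 = 9^2 = 81
A[6]^2 = 5^2 = 25
Sum = 144 + 64 + 81 + 9 + 64 + 81 + 25 = 468

468


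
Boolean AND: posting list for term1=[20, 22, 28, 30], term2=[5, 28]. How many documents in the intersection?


Boolean AND: find intersection of posting lists
term1 docs: [20, 22, 28, 30]
term2 docs: [5, 28]
Intersection: [28]
|intersection| = 1

1


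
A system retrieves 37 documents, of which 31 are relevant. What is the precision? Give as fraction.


Precision = relevant_retrieved / total_retrieved
= 31 / 37
= 31 / (31 + 6)
= 31/37

31/37


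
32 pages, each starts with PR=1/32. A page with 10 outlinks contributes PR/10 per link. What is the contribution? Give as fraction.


Initial PR = 1/32 = 1/32
Outlinks = 10
Contribution per link = PR / outlinks
= 1/32 / 10
= 1/320

1/320


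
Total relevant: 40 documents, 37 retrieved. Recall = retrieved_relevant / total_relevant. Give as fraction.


Recall = retrieved_relevant / total_relevant
= 37 / 40
= 37 / (37 + 3)
= 37/40

37/40


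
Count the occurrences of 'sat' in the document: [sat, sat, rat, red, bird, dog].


Document has 6 words
Scanning for 'sat':
Found at positions: [0, 1]
Count = 2

2


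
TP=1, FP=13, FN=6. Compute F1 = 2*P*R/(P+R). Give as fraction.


F1 = 2 * P * R / (P + R)
P = TP/(TP+FP) = 1/14 = 1/14
R = TP/(TP+FN) = 1/7 = 1/7
2 * P * R = 2 * 1/14 * 1/7 = 1/49
P + R = 1/14 + 1/7 = 3/14
F1 = 1/49 / 3/14 = 2/21

2/21


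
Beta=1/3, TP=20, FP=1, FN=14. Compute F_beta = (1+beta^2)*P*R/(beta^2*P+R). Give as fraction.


P = TP/(TP+FP) = 20/21 = 20/21
R = TP/(TP+FN) = 20/34 = 10/17
beta^2 = 1/3^2 = 1/9
(1 + beta^2) = 10/9
Numerator = (1+beta^2)*P*R = 2000/3213
Denominator = beta^2*P + R = 20/189 + 10/17 = 2230/3213
F_beta = 200/223

200/223


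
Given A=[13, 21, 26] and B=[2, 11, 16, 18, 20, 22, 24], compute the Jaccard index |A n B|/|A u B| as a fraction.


A intersect B = []
|A intersect B| = 0
A union B = [2, 11, 13, 16, 18, 20, 21, 22, 24, 26]
|A union B| = 10
Jaccard = 0/10 = 0

0


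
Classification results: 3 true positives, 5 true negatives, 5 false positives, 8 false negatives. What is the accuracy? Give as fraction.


Accuracy = (TP + TN) / (TP + TN + FP + FN)
TP + TN = 3 + 5 = 8
Total = 3 + 5 + 5 + 8 = 21
Accuracy = 8 / 21 = 8/21

8/21


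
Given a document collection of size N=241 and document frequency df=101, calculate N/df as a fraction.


IDF ratio = N / df
= 241 / 101
= 241/101

241/101


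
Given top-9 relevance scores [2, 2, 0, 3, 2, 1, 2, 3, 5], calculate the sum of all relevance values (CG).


Cumulative Gain = sum of relevance scores
Position 1: rel=2, running sum=2
Position 2: rel=2, running sum=4
Position 3: rel=0, running sum=4
Position 4: rel=3, running sum=7
Position 5: rel=2, running sum=9
Position 6: rel=1, running sum=10
Position 7: rel=2, running sum=12
Position 8: rel=3, running sum=15
Position 9: rel=5, running sum=20
CG = 20

20


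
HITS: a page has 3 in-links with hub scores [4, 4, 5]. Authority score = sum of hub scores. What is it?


Authority = sum of hub scores of in-linkers
In-link 1: hub score = 4
In-link 2: hub score = 4
In-link 3: hub score = 5
Authority = 4 + 4 + 5 = 13

13


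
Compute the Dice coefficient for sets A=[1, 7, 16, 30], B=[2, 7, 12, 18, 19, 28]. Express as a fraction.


A intersect B = [7]
|A intersect B| = 1
|A| = 4, |B| = 6
Dice = 2*1 / (4+6)
= 2 / 10 = 1/5

1/5


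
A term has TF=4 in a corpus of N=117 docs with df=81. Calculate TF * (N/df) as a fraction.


TF * (N/df)
= 4 * (117/81)
= 4 * 13/9
= 52/9

52/9


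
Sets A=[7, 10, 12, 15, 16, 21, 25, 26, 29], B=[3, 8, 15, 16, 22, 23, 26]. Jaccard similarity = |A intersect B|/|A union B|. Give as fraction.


A intersect B = [15, 16, 26]
|A intersect B| = 3
A union B = [3, 7, 8, 10, 12, 15, 16, 21, 22, 23, 25, 26, 29]
|A union B| = 13
Jaccard = 3/13 = 3/13

3/13


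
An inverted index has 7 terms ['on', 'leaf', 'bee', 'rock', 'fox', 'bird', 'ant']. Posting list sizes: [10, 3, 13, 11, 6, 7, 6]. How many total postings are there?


Summing posting list sizes:
'on': 10 postings
'leaf': 3 postings
'bee': 13 postings
'rock': 11 postings
'fox': 6 postings
'bird': 7 postings
'ant': 6 postings
Total = 10 + 3 + 13 + 11 + 6 + 7 + 6 = 56

56


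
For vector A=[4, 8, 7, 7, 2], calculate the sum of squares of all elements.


|A|^2 = sum of squared components
A[0]^2 = 4^2 = 16
A[1]^2 = 8^2 = 64
A[2]^2 = 7^2 = 49
A[3]^2 = 7^2 = 49
A[4]^2 = 2^2 = 4
Sum = 16 + 64 + 49 + 49 + 4 = 182

182


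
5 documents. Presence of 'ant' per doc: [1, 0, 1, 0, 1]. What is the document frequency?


Checking each document for 'ant':
Doc 1: present
Doc 2: absent
Doc 3: present
Doc 4: absent
Doc 5: present
df = sum of presences = 1 + 0 + 1 + 0 + 1 = 3

3


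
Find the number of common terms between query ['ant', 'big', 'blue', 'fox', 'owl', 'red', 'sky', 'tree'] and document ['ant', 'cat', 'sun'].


Query terms: ['ant', 'big', 'blue', 'fox', 'owl', 'red', 'sky', 'tree']
Document terms: ['ant', 'cat', 'sun']
Common terms: ['ant']
Overlap count = 1

1


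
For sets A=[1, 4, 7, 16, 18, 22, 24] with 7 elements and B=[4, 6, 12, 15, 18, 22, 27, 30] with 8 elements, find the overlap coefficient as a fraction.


A intersect B = [4, 18, 22]
|A intersect B| = 3
min(|A|, |B|) = min(7, 8) = 7
Overlap = 3 / 7 = 3/7

3/7


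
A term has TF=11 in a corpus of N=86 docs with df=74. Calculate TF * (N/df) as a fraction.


TF * (N/df)
= 11 * (86/74)
= 11 * 43/37
= 473/37

473/37


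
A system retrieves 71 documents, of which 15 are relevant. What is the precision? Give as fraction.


Precision = relevant_retrieved / total_retrieved
= 15 / 71
= 15 / (15 + 56)
= 15/71

15/71


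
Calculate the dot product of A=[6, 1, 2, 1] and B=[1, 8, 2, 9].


Dot product = sum of element-wise products
A[0]*B[0] = 6*1 = 6
A[1]*B[1] = 1*8 = 8
A[2]*B[2] = 2*2 = 4
A[3]*B[3] = 1*9 = 9
Sum = 6 + 8 + 4 + 9 = 27

27


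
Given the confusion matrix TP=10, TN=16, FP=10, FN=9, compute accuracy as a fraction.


Accuracy = (TP + TN) / (TP + TN + FP + FN)
TP + TN = 10 + 16 = 26
Total = 10 + 16 + 10 + 9 = 45
Accuracy = 26 / 45 = 26/45

26/45


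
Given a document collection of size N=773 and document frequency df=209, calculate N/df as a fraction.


IDF ratio = N / df
= 773 / 209
= 773/209

773/209


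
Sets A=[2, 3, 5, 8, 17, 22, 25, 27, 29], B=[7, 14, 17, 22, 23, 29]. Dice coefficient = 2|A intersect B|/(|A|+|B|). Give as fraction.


A intersect B = [17, 22, 29]
|A intersect B| = 3
|A| = 9, |B| = 6
Dice = 2*3 / (9+6)
= 6 / 15 = 2/5

2/5


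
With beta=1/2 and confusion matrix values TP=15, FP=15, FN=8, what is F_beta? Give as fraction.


P = TP/(TP+FP) = 15/30 = 1/2
R = TP/(TP+FN) = 15/23 = 15/23
beta^2 = 1/2^2 = 1/4
(1 + beta^2) = 5/4
Numerator = (1+beta^2)*P*R = 75/184
Denominator = beta^2*P + R = 1/8 + 15/23 = 143/184
F_beta = 75/143

75/143


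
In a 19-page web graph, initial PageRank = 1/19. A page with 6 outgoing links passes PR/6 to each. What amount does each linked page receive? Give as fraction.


Initial PR = 1/19 = 1/19
Outlinks = 6
Contribution per link = PR / outlinks
= 1/19 / 6
= 1/114

1/114


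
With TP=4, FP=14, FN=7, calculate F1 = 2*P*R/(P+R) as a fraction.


F1 = 2 * P * R / (P + R)
P = TP/(TP+FP) = 4/18 = 2/9
R = TP/(TP+FN) = 4/11 = 4/11
2 * P * R = 2 * 2/9 * 4/11 = 16/99
P + R = 2/9 + 4/11 = 58/99
F1 = 16/99 / 58/99 = 8/29

8/29


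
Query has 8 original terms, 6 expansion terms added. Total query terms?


Original terms: 8
Expansion terms: 6
Total = 8 + 6 = 14

14


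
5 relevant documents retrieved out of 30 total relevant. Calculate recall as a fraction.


Recall = retrieved_relevant / total_relevant
= 5 / 30
= 5 / (5 + 25)
= 1/6

1/6


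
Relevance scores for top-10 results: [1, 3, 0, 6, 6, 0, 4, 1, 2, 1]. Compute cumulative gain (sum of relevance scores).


Cumulative Gain = sum of relevance scores
Position 1: rel=1, running sum=1
Position 2: rel=3, running sum=4
Position 3: rel=0, running sum=4
Position 4: rel=6, running sum=10
Position 5: rel=6, running sum=16
Position 6: rel=0, running sum=16
Position 7: rel=4, running sum=20
Position 8: rel=1, running sum=21
Position 9: rel=2, running sum=23
Position 10: rel=1, running sum=24
CG = 24

24


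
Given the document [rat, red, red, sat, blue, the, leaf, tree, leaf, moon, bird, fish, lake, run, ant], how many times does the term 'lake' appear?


Document has 15 words
Scanning for 'lake':
Found at positions: [12]
Count = 1

1


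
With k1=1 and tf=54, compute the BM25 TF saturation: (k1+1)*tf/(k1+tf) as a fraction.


BM25 TF component = (k1+1)*tf / (k1+tf)
k1 = 1, tf = 54
Numerator = (1+1)*54 = 108
Denominator = 1 + 54 = 55
= 108/55 = 108/55

108/55


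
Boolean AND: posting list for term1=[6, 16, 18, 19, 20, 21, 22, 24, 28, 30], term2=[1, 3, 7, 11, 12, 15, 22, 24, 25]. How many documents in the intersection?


Boolean AND: find intersection of posting lists
term1 docs: [6, 16, 18, 19, 20, 21, 22, 24, 28, 30]
term2 docs: [1, 3, 7, 11, 12, 15, 22, 24, 25]
Intersection: [22, 24]
|intersection| = 2

2


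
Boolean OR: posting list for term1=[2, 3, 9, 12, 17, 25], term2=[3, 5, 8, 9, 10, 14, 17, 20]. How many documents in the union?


Boolean OR: find union of posting lists
term1 docs: [2, 3, 9, 12, 17, 25]
term2 docs: [3, 5, 8, 9, 10, 14, 17, 20]
Union: [2, 3, 5, 8, 9, 10, 12, 14, 17, 20, 25]
|union| = 11

11


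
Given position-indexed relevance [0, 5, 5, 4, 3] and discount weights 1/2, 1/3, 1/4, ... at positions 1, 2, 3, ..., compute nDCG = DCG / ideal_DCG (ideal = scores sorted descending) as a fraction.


Position discount weights w_i = 1/(i+1) for i=1..5:
Weights = [1/2, 1/3, 1/4, 1/5, 1/6]
Actual relevance: [0, 5, 5, 4, 3]
DCG = 0/2 + 5/3 + 5/4 + 4/5 + 3/6 = 253/60
Ideal relevance (sorted desc): [5, 5, 4, 3, 0]
Ideal DCG = 5/2 + 5/3 + 4/4 + 3/5 + 0/6 = 173/30
nDCG = DCG / ideal_DCG = 253/60 / 173/30 = 253/346

253/346


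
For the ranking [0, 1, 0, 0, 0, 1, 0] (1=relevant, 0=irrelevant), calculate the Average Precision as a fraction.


Computing P@k for each relevant position:
Position 1: not relevant
Position 2: relevant, P@2 = 1/2 = 1/2
Position 3: not relevant
Position 4: not relevant
Position 5: not relevant
Position 6: relevant, P@6 = 2/6 = 1/3
Position 7: not relevant
Sum of P@k = 1/2 + 1/3 = 5/6
AP = 5/6 / 2 = 5/12

5/12


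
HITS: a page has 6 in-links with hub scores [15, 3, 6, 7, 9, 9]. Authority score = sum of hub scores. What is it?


Authority = sum of hub scores of in-linkers
In-link 1: hub score = 15
In-link 2: hub score = 3
In-link 3: hub score = 6
In-link 4: hub score = 7
In-link 5: hub score = 9
In-link 6: hub score = 9
Authority = 15 + 3 + 6 + 7 + 9 + 9 = 49

49


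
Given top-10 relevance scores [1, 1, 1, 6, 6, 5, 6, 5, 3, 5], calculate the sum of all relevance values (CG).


Cumulative Gain = sum of relevance scores
Position 1: rel=1, running sum=1
Position 2: rel=1, running sum=2
Position 3: rel=1, running sum=3
Position 4: rel=6, running sum=9
Position 5: rel=6, running sum=15
Position 6: rel=5, running sum=20
Position 7: rel=6, running sum=26
Position 8: rel=5, running sum=31
Position 9: rel=3, running sum=34
Position 10: rel=5, running sum=39
CG = 39

39


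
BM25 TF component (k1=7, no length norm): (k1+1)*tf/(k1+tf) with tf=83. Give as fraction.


BM25 TF component = (k1+1)*tf / (k1+tf)
k1 = 7, tf = 83
Numerator = (7+1)*83 = 664
Denominator = 7 + 83 = 90
= 664/90 = 332/45

332/45


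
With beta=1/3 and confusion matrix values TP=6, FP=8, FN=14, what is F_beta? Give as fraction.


P = TP/(TP+FP) = 6/14 = 3/7
R = TP/(TP+FN) = 6/20 = 3/10
beta^2 = 1/3^2 = 1/9
(1 + beta^2) = 10/9
Numerator = (1+beta^2)*P*R = 1/7
Denominator = beta^2*P + R = 1/21 + 3/10 = 73/210
F_beta = 30/73

30/73


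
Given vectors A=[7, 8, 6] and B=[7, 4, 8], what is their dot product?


Dot product = sum of element-wise products
A[0]*B[0] = 7*7 = 49
A[1]*B[1] = 8*4 = 32
A[2]*B[2] = 6*8 = 48
Sum = 49 + 32 + 48 = 129

129


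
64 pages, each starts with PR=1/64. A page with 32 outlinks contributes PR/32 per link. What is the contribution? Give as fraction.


Initial PR = 1/64 = 1/64
Outlinks = 32
Contribution per link = PR / outlinks
= 1/64 / 32
= 1/2048

1/2048


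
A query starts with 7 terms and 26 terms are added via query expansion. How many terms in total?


Original terms: 7
Expansion terms: 26
Total = 7 + 26 = 33

33


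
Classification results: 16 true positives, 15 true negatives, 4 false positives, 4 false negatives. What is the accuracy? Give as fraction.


Accuracy = (TP + TN) / (TP + TN + FP + FN)
TP + TN = 16 + 15 = 31
Total = 16 + 15 + 4 + 4 = 39
Accuracy = 31 / 39 = 31/39

31/39


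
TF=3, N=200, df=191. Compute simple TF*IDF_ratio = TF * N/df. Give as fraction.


TF * (N/df)
= 3 * (200/191)
= 3 * 200/191
= 600/191

600/191


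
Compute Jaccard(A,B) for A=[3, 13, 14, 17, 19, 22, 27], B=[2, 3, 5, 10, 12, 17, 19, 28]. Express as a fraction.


A intersect B = [3, 17, 19]
|A intersect B| = 3
A union B = [2, 3, 5, 10, 12, 13, 14, 17, 19, 22, 27, 28]
|A union B| = 12
Jaccard = 3/12 = 1/4

1/4


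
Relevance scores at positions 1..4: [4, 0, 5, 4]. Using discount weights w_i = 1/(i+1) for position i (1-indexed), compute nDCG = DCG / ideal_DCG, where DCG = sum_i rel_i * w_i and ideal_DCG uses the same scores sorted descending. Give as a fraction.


Position discount weights w_i = 1/(i+1) for i=1..4:
Weights = [1/2, 1/3, 1/4, 1/5]
Actual relevance: [4, 0, 5, 4]
DCG = 4/2 + 0/3 + 5/4 + 4/5 = 81/20
Ideal relevance (sorted desc): [5, 4, 4, 0]
Ideal DCG = 5/2 + 4/3 + 4/4 + 0/5 = 29/6
nDCG = DCG / ideal_DCG = 81/20 / 29/6 = 243/290

243/290


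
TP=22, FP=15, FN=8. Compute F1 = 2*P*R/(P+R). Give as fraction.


F1 = 2 * P * R / (P + R)
P = TP/(TP+FP) = 22/37 = 22/37
R = TP/(TP+FN) = 22/30 = 11/15
2 * P * R = 2 * 22/37 * 11/15 = 484/555
P + R = 22/37 + 11/15 = 737/555
F1 = 484/555 / 737/555 = 44/67

44/67


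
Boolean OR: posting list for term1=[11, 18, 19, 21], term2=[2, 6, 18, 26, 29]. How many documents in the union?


Boolean OR: find union of posting lists
term1 docs: [11, 18, 19, 21]
term2 docs: [2, 6, 18, 26, 29]
Union: [2, 6, 11, 18, 19, 21, 26, 29]
|union| = 8

8


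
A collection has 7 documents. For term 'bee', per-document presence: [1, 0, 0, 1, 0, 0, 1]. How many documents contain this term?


Checking each document for 'bee':
Doc 1: present
Doc 2: absent
Doc 3: absent
Doc 4: present
Doc 5: absent
Doc 6: absent
Doc 7: present
df = sum of presences = 1 + 0 + 0 + 1 + 0 + 0 + 1 = 3

3


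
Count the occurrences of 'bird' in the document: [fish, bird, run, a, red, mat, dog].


Document has 7 words
Scanning for 'bird':
Found at positions: [1]
Count = 1

1


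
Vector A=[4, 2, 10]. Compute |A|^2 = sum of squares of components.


|A|^2 = sum of squared components
A[0]^2 = 4^2 = 16
A[1]^2 = 2^2 = 4
A[2]^2 = 10^2 = 100
Sum = 16 + 4 + 100 = 120

120


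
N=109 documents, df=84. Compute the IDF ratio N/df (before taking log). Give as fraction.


IDF ratio = N / df
= 109 / 84
= 109/84

109/84


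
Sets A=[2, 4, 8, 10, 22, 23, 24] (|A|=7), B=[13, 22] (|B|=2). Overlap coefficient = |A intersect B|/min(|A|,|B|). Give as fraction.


A intersect B = [22]
|A intersect B| = 1
min(|A|, |B|) = min(7, 2) = 2
Overlap = 1 / 2 = 1/2

1/2


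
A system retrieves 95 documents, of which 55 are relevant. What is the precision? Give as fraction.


Precision = relevant_retrieved / total_retrieved
= 55 / 95
= 55 / (55 + 40)
= 11/19

11/19


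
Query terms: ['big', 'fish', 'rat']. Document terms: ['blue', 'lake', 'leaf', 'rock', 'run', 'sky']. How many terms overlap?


Query terms: ['big', 'fish', 'rat']
Document terms: ['blue', 'lake', 'leaf', 'rock', 'run', 'sky']
Common terms: []
Overlap count = 0

0


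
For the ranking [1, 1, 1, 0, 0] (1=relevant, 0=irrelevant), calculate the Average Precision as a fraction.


Computing P@k for each relevant position:
Position 1: relevant, P@1 = 1/1 = 1
Position 2: relevant, P@2 = 2/2 = 1
Position 3: relevant, P@3 = 3/3 = 1
Position 4: not relevant
Position 5: not relevant
Sum of P@k = 1 + 1 + 1 = 3
AP = 3 / 3 = 1

1


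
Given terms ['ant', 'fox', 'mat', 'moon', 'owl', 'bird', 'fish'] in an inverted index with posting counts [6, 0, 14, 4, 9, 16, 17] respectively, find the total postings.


Summing posting list sizes:
'ant': 6 postings
'fox': 0 postings
'mat': 14 postings
'moon': 4 postings
'owl': 9 postings
'bird': 16 postings
'fish': 17 postings
Total = 6 + 0 + 14 + 4 + 9 + 16 + 17 = 66

66


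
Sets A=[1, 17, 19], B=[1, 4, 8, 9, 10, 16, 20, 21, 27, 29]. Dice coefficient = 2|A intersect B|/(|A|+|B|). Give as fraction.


A intersect B = [1]
|A intersect B| = 1
|A| = 3, |B| = 10
Dice = 2*1 / (3+10)
= 2 / 13 = 2/13

2/13


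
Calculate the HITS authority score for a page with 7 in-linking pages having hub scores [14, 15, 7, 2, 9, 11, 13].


Authority = sum of hub scores of in-linkers
In-link 1: hub score = 14
In-link 2: hub score = 15
In-link 3: hub score = 7
In-link 4: hub score = 2
In-link 5: hub score = 9
In-link 6: hub score = 11
In-link 7: hub score = 13
Authority = 14 + 15 + 7 + 2 + 9 + 11 + 13 = 71

71


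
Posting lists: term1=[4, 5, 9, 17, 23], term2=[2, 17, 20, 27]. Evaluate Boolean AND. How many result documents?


Boolean AND: find intersection of posting lists
term1 docs: [4, 5, 9, 17, 23]
term2 docs: [2, 17, 20, 27]
Intersection: [17]
|intersection| = 1

1


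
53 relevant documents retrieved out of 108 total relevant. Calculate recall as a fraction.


Recall = retrieved_relevant / total_relevant
= 53 / 108
= 53 / (53 + 55)
= 53/108

53/108


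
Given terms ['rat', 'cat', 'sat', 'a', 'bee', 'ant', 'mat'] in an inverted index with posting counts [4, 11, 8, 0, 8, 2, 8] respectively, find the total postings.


Summing posting list sizes:
'rat': 4 postings
'cat': 11 postings
'sat': 8 postings
'a': 0 postings
'bee': 8 postings
'ant': 2 postings
'mat': 8 postings
Total = 4 + 11 + 8 + 0 + 8 + 2 + 8 = 41

41


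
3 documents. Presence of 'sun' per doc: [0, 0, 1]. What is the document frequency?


Checking each document for 'sun':
Doc 1: absent
Doc 2: absent
Doc 3: present
df = sum of presences = 0 + 0 + 1 = 1

1


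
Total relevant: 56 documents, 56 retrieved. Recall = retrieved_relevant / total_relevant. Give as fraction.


Recall = retrieved_relevant / total_relevant
= 56 / 56
= 56 / (56 + 0)
= 1

1


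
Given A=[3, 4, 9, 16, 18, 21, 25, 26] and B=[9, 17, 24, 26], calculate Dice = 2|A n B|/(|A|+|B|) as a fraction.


A intersect B = [9, 26]
|A intersect B| = 2
|A| = 8, |B| = 4
Dice = 2*2 / (8+4)
= 4 / 12 = 1/3

1/3


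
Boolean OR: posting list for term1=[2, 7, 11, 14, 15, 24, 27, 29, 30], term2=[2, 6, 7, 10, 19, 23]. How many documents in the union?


Boolean OR: find union of posting lists
term1 docs: [2, 7, 11, 14, 15, 24, 27, 29, 30]
term2 docs: [2, 6, 7, 10, 19, 23]
Union: [2, 6, 7, 10, 11, 14, 15, 19, 23, 24, 27, 29, 30]
|union| = 13

13


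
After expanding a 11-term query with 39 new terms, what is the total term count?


Original terms: 11
Expansion terms: 39
Total = 11 + 39 = 50

50


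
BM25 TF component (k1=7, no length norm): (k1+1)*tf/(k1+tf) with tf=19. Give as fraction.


BM25 TF component = (k1+1)*tf / (k1+tf)
k1 = 7, tf = 19
Numerator = (7+1)*19 = 152
Denominator = 7 + 19 = 26
= 152/26 = 76/13

76/13


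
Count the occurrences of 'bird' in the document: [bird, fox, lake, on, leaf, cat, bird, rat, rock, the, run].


Document has 11 words
Scanning for 'bird':
Found at positions: [0, 6]
Count = 2

2


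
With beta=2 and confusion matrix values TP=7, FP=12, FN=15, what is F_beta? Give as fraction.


P = TP/(TP+FP) = 7/19 = 7/19
R = TP/(TP+FN) = 7/22 = 7/22
beta^2 = 2^2 = 4
(1 + beta^2) = 5
Numerator = (1+beta^2)*P*R = 245/418
Denominator = beta^2*P + R = 28/19 + 7/22 = 749/418
F_beta = 35/107

35/107


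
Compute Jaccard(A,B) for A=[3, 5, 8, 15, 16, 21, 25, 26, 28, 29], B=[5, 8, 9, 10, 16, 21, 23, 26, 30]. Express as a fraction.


A intersect B = [5, 8, 16, 21, 26]
|A intersect B| = 5
A union B = [3, 5, 8, 9, 10, 15, 16, 21, 23, 25, 26, 28, 29, 30]
|A union B| = 14
Jaccard = 5/14 = 5/14

5/14


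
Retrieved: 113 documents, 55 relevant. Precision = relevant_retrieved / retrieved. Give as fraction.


Precision = relevant_retrieved / total_retrieved
= 55 / 113
= 55 / (55 + 58)
= 55/113

55/113


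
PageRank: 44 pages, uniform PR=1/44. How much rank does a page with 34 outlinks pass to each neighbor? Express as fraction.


Initial PR = 1/44 = 1/44
Outlinks = 34
Contribution per link = PR / outlinks
= 1/44 / 34
= 1/1496

1/1496


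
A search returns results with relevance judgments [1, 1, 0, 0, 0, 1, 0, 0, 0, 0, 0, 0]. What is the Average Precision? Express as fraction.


Computing P@k for each relevant position:
Position 1: relevant, P@1 = 1/1 = 1
Position 2: relevant, P@2 = 2/2 = 1
Position 3: not relevant
Position 4: not relevant
Position 5: not relevant
Position 6: relevant, P@6 = 3/6 = 1/2
Position 7: not relevant
Position 8: not relevant
Position 9: not relevant
Position 10: not relevant
Position 11: not relevant
Position 12: not relevant
Sum of P@k = 1 + 1 + 1/2 = 5/2
AP = 5/2 / 3 = 5/6

5/6


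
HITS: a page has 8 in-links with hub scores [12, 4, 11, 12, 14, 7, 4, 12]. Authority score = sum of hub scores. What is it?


Authority = sum of hub scores of in-linkers
In-link 1: hub score = 12
In-link 2: hub score = 4
In-link 3: hub score = 11
In-link 4: hub score = 12
In-link 5: hub score = 14
In-link 6: hub score = 7
In-link 7: hub score = 4
In-link 8: hub score = 12
Authority = 12 + 4 + 11 + 12 + 14 + 7 + 4 + 12 = 76

76


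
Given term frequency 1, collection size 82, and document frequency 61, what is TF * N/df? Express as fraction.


TF * (N/df)
= 1 * (82/61)
= 1 * 82/61
= 82/61

82/61


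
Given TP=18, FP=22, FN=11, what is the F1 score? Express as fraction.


F1 = 2 * P * R / (P + R)
P = TP/(TP+FP) = 18/40 = 9/20
R = TP/(TP+FN) = 18/29 = 18/29
2 * P * R = 2 * 9/20 * 18/29 = 81/145
P + R = 9/20 + 18/29 = 621/580
F1 = 81/145 / 621/580 = 12/23

12/23


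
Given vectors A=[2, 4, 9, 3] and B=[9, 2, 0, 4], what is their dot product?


Dot product = sum of element-wise products
A[0]*B[0] = 2*9 = 18
A[1]*B[1] = 4*2 = 8
A[2]*B[2] = 9*0 = 0
A[3]*B[3] = 3*4 = 12
Sum = 18 + 8 + 0 + 12 = 38

38


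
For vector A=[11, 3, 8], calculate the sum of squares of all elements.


|A|^2 = sum of squared components
A[0]^2 = 11^2 = 121
A[1]^2 = 3^2 = 9
A[2]^2 = 8^2 = 64
Sum = 121 + 9 + 64 = 194

194


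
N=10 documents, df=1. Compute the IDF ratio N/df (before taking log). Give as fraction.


IDF ratio = N / df
= 10 / 1
= 10

10


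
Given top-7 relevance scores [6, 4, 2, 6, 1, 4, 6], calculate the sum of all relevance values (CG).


Cumulative Gain = sum of relevance scores
Position 1: rel=6, running sum=6
Position 2: rel=4, running sum=10
Position 3: rel=2, running sum=12
Position 4: rel=6, running sum=18
Position 5: rel=1, running sum=19
Position 6: rel=4, running sum=23
Position 7: rel=6, running sum=29
CG = 29

29


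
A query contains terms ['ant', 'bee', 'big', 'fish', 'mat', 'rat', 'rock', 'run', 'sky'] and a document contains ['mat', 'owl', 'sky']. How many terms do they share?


Query terms: ['ant', 'bee', 'big', 'fish', 'mat', 'rat', 'rock', 'run', 'sky']
Document terms: ['mat', 'owl', 'sky']
Common terms: ['mat', 'sky']
Overlap count = 2

2


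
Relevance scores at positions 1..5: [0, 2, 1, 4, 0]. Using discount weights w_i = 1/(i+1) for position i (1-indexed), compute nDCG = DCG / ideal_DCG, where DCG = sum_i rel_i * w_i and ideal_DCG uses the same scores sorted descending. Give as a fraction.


Position discount weights w_i = 1/(i+1) for i=1..5:
Weights = [1/2, 1/3, 1/4, 1/5, 1/6]
Actual relevance: [0, 2, 1, 4, 0]
DCG = 0/2 + 2/3 + 1/4 + 4/5 + 0/6 = 103/60
Ideal relevance (sorted desc): [4, 2, 1, 0, 0]
Ideal DCG = 4/2 + 2/3 + 1/4 + 0/5 + 0/6 = 35/12
nDCG = DCG / ideal_DCG = 103/60 / 35/12 = 103/175

103/175


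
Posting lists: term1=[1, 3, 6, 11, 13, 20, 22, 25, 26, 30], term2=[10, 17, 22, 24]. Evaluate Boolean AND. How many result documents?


Boolean AND: find intersection of posting lists
term1 docs: [1, 3, 6, 11, 13, 20, 22, 25, 26, 30]
term2 docs: [10, 17, 22, 24]
Intersection: [22]
|intersection| = 1

1


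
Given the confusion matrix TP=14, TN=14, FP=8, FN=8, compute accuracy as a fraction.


Accuracy = (TP + TN) / (TP + TN + FP + FN)
TP + TN = 14 + 14 = 28
Total = 14 + 14 + 8 + 8 = 44
Accuracy = 28 / 44 = 7/11

7/11


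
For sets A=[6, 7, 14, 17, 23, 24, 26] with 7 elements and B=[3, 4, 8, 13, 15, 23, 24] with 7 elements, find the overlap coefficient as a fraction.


A intersect B = [23, 24]
|A intersect B| = 2
min(|A|, |B|) = min(7, 7) = 7
Overlap = 2 / 7 = 2/7

2/7


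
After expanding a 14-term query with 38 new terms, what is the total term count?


Original terms: 14
Expansion terms: 38
Total = 14 + 38 = 52

52


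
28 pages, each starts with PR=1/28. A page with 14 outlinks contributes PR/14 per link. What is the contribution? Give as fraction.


Initial PR = 1/28 = 1/28
Outlinks = 14
Contribution per link = PR / outlinks
= 1/28 / 14
= 1/392

1/392


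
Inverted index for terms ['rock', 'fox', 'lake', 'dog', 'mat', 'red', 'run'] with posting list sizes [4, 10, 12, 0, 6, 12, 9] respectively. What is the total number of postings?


Summing posting list sizes:
'rock': 4 postings
'fox': 10 postings
'lake': 12 postings
'dog': 0 postings
'mat': 6 postings
'red': 12 postings
'run': 9 postings
Total = 4 + 10 + 12 + 0 + 6 + 12 + 9 = 53

53


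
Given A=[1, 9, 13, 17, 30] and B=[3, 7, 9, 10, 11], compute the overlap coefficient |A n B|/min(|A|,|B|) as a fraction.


A intersect B = [9]
|A intersect B| = 1
min(|A|, |B|) = min(5, 5) = 5
Overlap = 1 / 5 = 1/5

1/5


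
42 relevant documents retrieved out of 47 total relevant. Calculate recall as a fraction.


Recall = retrieved_relevant / total_relevant
= 42 / 47
= 42 / (42 + 5)
= 42/47

42/47


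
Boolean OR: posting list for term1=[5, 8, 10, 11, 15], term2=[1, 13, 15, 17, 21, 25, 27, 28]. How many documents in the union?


Boolean OR: find union of posting lists
term1 docs: [5, 8, 10, 11, 15]
term2 docs: [1, 13, 15, 17, 21, 25, 27, 28]
Union: [1, 5, 8, 10, 11, 13, 15, 17, 21, 25, 27, 28]
|union| = 12

12


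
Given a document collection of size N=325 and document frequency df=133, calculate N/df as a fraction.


IDF ratio = N / df
= 325 / 133
= 325/133

325/133


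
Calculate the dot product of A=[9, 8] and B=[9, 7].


Dot product = sum of element-wise products
A[0]*B[0] = 9*9 = 81
A[1]*B[1] = 8*7 = 56
Sum = 81 + 56 = 137

137


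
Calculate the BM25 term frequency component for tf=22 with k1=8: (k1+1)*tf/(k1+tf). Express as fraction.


BM25 TF component = (k1+1)*tf / (k1+tf)
k1 = 8, tf = 22
Numerator = (8+1)*22 = 198
Denominator = 8 + 22 = 30
= 198/30 = 33/5

33/5


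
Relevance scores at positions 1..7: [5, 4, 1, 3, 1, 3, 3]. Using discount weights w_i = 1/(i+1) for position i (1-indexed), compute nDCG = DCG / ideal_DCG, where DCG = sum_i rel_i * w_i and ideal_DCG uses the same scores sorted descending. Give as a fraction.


Position discount weights w_i = 1/(i+1) for i=1..7:
Weights = [1/2, 1/3, 1/4, 1/5, 1/6, 1/7, 1/8]
Actual relevance: [5, 4, 1, 3, 1, 3, 3]
DCG = 5/2 + 4/3 + 1/4 + 3/5 + 1/6 + 3/7 + 3/8 = 1583/280
Ideal relevance (sorted desc): [5, 4, 3, 3, 3, 1, 1]
Ideal DCG = 5/2 + 4/3 + 3/4 + 3/5 + 3/6 + 1/7 + 1/8 = 4999/840
nDCG = DCG / ideal_DCG = 1583/280 / 4999/840 = 4749/4999

4749/4999


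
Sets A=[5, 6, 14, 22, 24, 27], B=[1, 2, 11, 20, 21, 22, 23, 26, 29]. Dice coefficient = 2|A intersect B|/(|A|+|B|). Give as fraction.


A intersect B = [22]
|A intersect B| = 1
|A| = 6, |B| = 9
Dice = 2*1 / (6+9)
= 2 / 15 = 2/15

2/15


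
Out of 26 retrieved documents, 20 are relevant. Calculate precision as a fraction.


Precision = relevant_retrieved / total_retrieved
= 20 / 26
= 20 / (20 + 6)
= 10/13

10/13


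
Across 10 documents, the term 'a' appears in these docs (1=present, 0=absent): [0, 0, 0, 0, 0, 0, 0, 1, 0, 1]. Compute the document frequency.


Checking each document for 'a':
Doc 1: absent
Doc 2: absent
Doc 3: absent
Doc 4: absent
Doc 5: absent
Doc 6: absent
Doc 7: absent
Doc 8: present
Doc 9: absent
Doc 10: present
df = sum of presences = 0 + 0 + 0 + 0 + 0 + 0 + 0 + 1 + 0 + 1 = 2

2


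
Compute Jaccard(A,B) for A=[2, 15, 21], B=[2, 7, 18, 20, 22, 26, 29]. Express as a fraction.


A intersect B = [2]
|A intersect B| = 1
A union B = [2, 7, 15, 18, 20, 21, 22, 26, 29]
|A union B| = 9
Jaccard = 1/9 = 1/9

1/9


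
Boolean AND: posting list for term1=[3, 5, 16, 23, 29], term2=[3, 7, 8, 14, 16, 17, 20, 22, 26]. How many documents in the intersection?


Boolean AND: find intersection of posting lists
term1 docs: [3, 5, 16, 23, 29]
term2 docs: [3, 7, 8, 14, 16, 17, 20, 22, 26]
Intersection: [3, 16]
|intersection| = 2

2


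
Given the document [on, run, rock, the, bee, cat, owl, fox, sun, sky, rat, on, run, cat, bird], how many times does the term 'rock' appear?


Document has 15 words
Scanning for 'rock':
Found at positions: [2]
Count = 1

1


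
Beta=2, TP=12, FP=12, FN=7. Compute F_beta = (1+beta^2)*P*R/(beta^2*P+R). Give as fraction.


P = TP/(TP+FP) = 12/24 = 1/2
R = TP/(TP+FN) = 12/19 = 12/19
beta^2 = 2^2 = 4
(1 + beta^2) = 5
Numerator = (1+beta^2)*P*R = 30/19
Denominator = beta^2*P + R = 2 + 12/19 = 50/19
F_beta = 3/5

3/5


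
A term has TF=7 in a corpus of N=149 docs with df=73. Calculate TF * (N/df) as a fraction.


TF * (N/df)
= 7 * (149/73)
= 7 * 149/73
= 1043/73

1043/73


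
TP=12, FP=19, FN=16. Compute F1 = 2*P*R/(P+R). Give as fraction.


F1 = 2 * P * R / (P + R)
P = TP/(TP+FP) = 12/31 = 12/31
R = TP/(TP+FN) = 12/28 = 3/7
2 * P * R = 2 * 12/31 * 3/7 = 72/217
P + R = 12/31 + 3/7 = 177/217
F1 = 72/217 / 177/217 = 24/59

24/59


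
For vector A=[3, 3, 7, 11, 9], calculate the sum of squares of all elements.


|A|^2 = sum of squared components
A[0]^2 = 3^2 = 9
A[1]^2 = 3^2 = 9
A[2]^2 = 7^2 = 49
A[3]^2 = 11^2 = 121
A[4]^2 = 9^2 = 81
Sum = 9 + 9 + 49 + 121 + 81 = 269

269


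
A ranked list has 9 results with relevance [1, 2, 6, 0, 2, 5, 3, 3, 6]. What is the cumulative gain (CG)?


Cumulative Gain = sum of relevance scores
Position 1: rel=1, running sum=1
Position 2: rel=2, running sum=3
Position 3: rel=6, running sum=9
Position 4: rel=0, running sum=9
Position 5: rel=2, running sum=11
Position 6: rel=5, running sum=16
Position 7: rel=3, running sum=19
Position 8: rel=3, running sum=22
Position 9: rel=6, running sum=28
CG = 28

28


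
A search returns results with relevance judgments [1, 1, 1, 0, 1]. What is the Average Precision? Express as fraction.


Computing P@k for each relevant position:
Position 1: relevant, P@1 = 1/1 = 1
Position 2: relevant, P@2 = 2/2 = 1
Position 3: relevant, P@3 = 3/3 = 1
Position 4: not relevant
Position 5: relevant, P@5 = 4/5 = 4/5
Sum of P@k = 1 + 1 + 1 + 4/5 = 19/5
AP = 19/5 / 4 = 19/20

19/20


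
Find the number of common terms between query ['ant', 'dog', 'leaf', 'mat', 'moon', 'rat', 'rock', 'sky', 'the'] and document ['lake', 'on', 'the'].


Query terms: ['ant', 'dog', 'leaf', 'mat', 'moon', 'rat', 'rock', 'sky', 'the']
Document terms: ['lake', 'on', 'the']
Common terms: ['the']
Overlap count = 1

1


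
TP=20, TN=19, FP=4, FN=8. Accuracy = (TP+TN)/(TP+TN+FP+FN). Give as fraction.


Accuracy = (TP + TN) / (TP + TN + FP + FN)
TP + TN = 20 + 19 = 39
Total = 20 + 19 + 4 + 8 = 51
Accuracy = 39 / 51 = 13/17

13/17


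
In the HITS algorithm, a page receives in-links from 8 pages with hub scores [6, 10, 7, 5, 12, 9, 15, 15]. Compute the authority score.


Authority = sum of hub scores of in-linkers
In-link 1: hub score = 6
In-link 2: hub score = 10
In-link 3: hub score = 7
In-link 4: hub score = 5
In-link 5: hub score = 12
In-link 6: hub score = 9
In-link 7: hub score = 15
In-link 8: hub score = 15
Authority = 6 + 10 + 7 + 5 + 12 + 9 + 15 + 15 = 79

79


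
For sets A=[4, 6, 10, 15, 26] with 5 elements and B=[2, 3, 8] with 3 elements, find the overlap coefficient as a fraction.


A intersect B = []
|A intersect B| = 0
min(|A|, |B|) = min(5, 3) = 3
Overlap = 0 / 3 = 0

0


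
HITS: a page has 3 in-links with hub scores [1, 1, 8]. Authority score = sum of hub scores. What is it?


Authority = sum of hub scores of in-linkers
In-link 1: hub score = 1
In-link 2: hub score = 1
In-link 3: hub score = 8
Authority = 1 + 1 + 8 = 10

10


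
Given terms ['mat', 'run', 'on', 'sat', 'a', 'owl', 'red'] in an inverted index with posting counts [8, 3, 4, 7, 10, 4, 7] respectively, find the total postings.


Summing posting list sizes:
'mat': 8 postings
'run': 3 postings
'on': 4 postings
'sat': 7 postings
'a': 10 postings
'owl': 4 postings
'red': 7 postings
Total = 8 + 3 + 4 + 7 + 10 + 4 + 7 = 43

43


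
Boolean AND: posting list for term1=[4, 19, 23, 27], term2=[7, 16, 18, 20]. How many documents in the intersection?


Boolean AND: find intersection of posting lists
term1 docs: [4, 19, 23, 27]
term2 docs: [7, 16, 18, 20]
Intersection: []
|intersection| = 0

0


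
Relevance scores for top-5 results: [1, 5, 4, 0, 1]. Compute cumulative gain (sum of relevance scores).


Cumulative Gain = sum of relevance scores
Position 1: rel=1, running sum=1
Position 2: rel=5, running sum=6
Position 3: rel=4, running sum=10
Position 4: rel=0, running sum=10
Position 5: rel=1, running sum=11
CG = 11

11


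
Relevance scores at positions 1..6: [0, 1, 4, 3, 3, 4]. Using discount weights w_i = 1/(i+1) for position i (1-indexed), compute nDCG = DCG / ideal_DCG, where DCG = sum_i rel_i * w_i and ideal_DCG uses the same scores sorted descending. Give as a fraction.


Position discount weights w_i = 1/(i+1) for i=1..6:
Weights = [1/2, 1/3, 1/4, 1/5, 1/6, 1/7]
Actual relevance: [0, 1, 4, 3, 3, 4]
DCG = 0/2 + 1/3 + 4/4 + 3/5 + 3/6 + 4/7 = 631/210
Ideal relevance (sorted desc): [4, 4, 3, 3, 1, 0]
Ideal DCG = 4/2 + 4/3 + 3/4 + 3/5 + 1/6 + 0/7 = 97/20
nDCG = DCG / ideal_DCG = 631/210 / 97/20 = 1262/2037

1262/2037


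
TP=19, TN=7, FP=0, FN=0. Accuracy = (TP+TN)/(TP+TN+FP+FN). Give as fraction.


Accuracy = (TP + TN) / (TP + TN + FP + FN)
TP + TN = 19 + 7 = 26
Total = 19 + 7 + 0 + 0 = 26
Accuracy = 26 / 26 = 1

1


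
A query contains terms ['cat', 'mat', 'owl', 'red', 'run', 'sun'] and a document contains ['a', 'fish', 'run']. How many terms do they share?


Query terms: ['cat', 'mat', 'owl', 'red', 'run', 'sun']
Document terms: ['a', 'fish', 'run']
Common terms: ['run']
Overlap count = 1

1


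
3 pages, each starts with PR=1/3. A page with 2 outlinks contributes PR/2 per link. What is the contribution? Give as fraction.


Initial PR = 1/3 = 1/3
Outlinks = 2
Contribution per link = PR / outlinks
= 1/3 / 2
= 1/6

1/6


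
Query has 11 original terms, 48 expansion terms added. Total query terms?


Original terms: 11
Expansion terms: 48
Total = 11 + 48 = 59

59


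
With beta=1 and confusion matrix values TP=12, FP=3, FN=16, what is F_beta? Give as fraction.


P = TP/(TP+FP) = 12/15 = 4/5
R = TP/(TP+FN) = 12/28 = 3/7
beta^2 = 1^2 = 1
(1 + beta^2) = 2
Numerator = (1+beta^2)*P*R = 24/35
Denominator = beta^2*P + R = 4/5 + 3/7 = 43/35
F_beta = 24/43

24/43


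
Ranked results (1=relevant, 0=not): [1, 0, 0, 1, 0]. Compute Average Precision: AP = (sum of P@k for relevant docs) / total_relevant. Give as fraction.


Computing P@k for each relevant position:
Position 1: relevant, P@1 = 1/1 = 1
Position 2: not relevant
Position 3: not relevant
Position 4: relevant, P@4 = 2/4 = 1/2
Position 5: not relevant
Sum of P@k = 1 + 1/2 = 3/2
AP = 3/2 / 2 = 3/4

3/4


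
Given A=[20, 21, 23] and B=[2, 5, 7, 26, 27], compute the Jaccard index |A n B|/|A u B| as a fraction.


A intersect B = []
|A intersect B| = 0
A union B = [2, 5, 7, 20, 21, 23, 26, 27]
|A union B| = 8
Jaccard = 0/8 = 0

0


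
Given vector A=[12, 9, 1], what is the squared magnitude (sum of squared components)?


|A|^2 = sum of squared components
A[0]^2 = 12^2 = 144
A[1]^2 = 9^2 = 81
A[2]^2 = 1^2 = 1
Sum = 144 + 81 + 1 = 226

226


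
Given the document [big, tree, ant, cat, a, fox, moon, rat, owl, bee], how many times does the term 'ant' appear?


Document has 10 words
Scanning for 'ant':
Found at positions: [2]
Count = 1

1


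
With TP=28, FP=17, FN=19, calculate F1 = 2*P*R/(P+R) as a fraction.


F1 = 2 * P * R / (P + R)
P = TP/(TP+FP) = 28/45 = 28/45
R = TP/(TP+FN) = 28/47 = 28/47
2 * P * R = 2 * 28/45 * 28/47 = 1568/2115
P + R = 28/45 + 28/47 = 2576/2115
F1 = 1568/2115 / 2576/2115 = 14/23

14/23


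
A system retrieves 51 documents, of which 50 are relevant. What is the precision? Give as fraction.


Precision = relevant_retrieved / total_retrieved
= 50 / 51
= 50 / (50 + 1)
= 50/51

50/51


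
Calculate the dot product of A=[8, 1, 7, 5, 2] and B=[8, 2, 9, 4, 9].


Dot product = sum of element-wise products
A[0]*B[0] = 8*8 = 64
A[1]*B[1] = 1*2 = 2
A[2]*B[2] = 7*9 = 63
A[3]*B[3] = 5*4 = 20
A[4]*B[4] = 2*9 = 18
Sum = 64 + 2 + 63 + 20 + 18 = 167

167


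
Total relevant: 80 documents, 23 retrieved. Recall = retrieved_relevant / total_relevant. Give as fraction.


Recall = retrieved_relevant / total_relevant
= 23 / 80
= 23 / (23 + 57)
= 23/80

23/80


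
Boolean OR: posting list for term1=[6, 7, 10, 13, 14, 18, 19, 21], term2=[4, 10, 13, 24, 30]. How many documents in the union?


Boolean OR: find union of posting lists
term1 docs: [6, 7, 10, 13, 14, 18, 19, 21]
term2 docs: [4, 10, 13, 24, 30]
Union: [4, 6, 7, 10, 13, 14, 18, 19, 21, 24, 30]
|union| = 11

11
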